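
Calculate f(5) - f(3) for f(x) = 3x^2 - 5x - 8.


Net change = f(b) - f(a)
f(x) = 3x^2 - 5x - 8
Compute f(5):
f(5) = 3 * 5^2 - 5 * 5 - 8
= 75 - 25 - 8
= 42
Compute f(3):
f(3) = 3 * 3^2 - 5 * 3 - 8
= 27 - 15 - 8
= 4
Net change = 42 - 4 = 38

38


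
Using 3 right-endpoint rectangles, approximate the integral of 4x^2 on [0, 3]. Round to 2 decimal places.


Right Riemann sum uses right endpoints of each subinterval.
Interval: [0, 3], n = 3
dx = (3 - 0) / 3 = 1
Right endpoints: [1, 2, 3]
f values: [4, 16, 36]
Sum = dx * (sum of f values)
= 1 * 56
= 56 = 56.00

56.00


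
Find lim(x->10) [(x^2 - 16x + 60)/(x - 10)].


Direct substitution gives 0/0, so we factor the numerator.
Factor: (x^2 - 16x + 60) = (x - 10)(x - 6)
Cancel the common factor (x - 10):
(x^2 - 16x + 60)/(x - 10) = (x - 6)
Now substitute x = 10:
= (10) - (6) = 4

4


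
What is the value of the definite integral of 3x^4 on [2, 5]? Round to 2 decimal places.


Find the antiderivative of 3x^4:
F(x) = 3/5 * x^5
Apply the Fundamental Theorem of Calculus:
F(5) - F(2)
= 3/5 * 5^5 - 3/5 * 2^5
= 3/5 * (3125 - 32)
= 3/5 * 3093
= 9279/5 = 1855.80

1855.80


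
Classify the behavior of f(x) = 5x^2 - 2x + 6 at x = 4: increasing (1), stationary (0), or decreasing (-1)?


Compute f'(x) to determine behavior:
f'(x) = 10x - 2
f'(4) = 10 * 4 - 2
= 40 - 2
= 38
Since f'(4) > 0, the function is increasing (1)

1


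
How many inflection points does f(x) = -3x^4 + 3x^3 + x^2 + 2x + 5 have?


Inflection points occur where f''(x) = 0 and concavity changes.
f(x) = -3x^4 + 3x^3 + x^2 + 2x + 5
f'(x) = -12x^3 + 9x^2 + 2x + 2
f''(x) = -36x^2 + 18x + 2
This is a quadratic in x. Use the discriminant to count real roots.
Discriminant = (18)^2 - 4 * (-36) * 2
= 324 - (-288)
= 612
Since discriminant > 0, f''(x) = 0 has 2 distinct real solutions.
A quadratic with two distinct real roots changes sign at each root, so concavity changes at both.
Number of inflection points: 2

2


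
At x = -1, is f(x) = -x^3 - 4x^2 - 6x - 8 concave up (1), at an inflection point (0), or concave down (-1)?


Concavity is determined by the sign of f''(x).
f(x) = -x^3 - 4x^2 - 6x - 8
f'(x) = -3x^2 - 8x - 6
f''(x) = -6x - 8
f''(-1) = -6 * (-1) - 8
= 6 - 8
= -2
Since f''(-1) < 0, the function is concave down (-1)

-1


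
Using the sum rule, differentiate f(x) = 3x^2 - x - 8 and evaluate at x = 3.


Differentiate term by term using power and sum rules:
f(x) = 3x^2 - x - 8
f'(x) = 6x - 1
Substitute x = 3:
f'(3) = 6 * 3 - 1
= 18 - 1
= 17

17


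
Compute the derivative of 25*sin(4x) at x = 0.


Apply the chain rule to differentiate 25*sin(4x):
d/dx [25*sin(4x)]
= 25 * cos(4x) * d/dx(4x)
= 25 * 4 * cos(4x)
= 100 * cos(4x)
Evaluate at x = 0:
= 100 * cos(0)
= 100 * 1
= 100

100


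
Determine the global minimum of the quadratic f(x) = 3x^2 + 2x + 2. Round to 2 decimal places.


For a quadratic f(x) = ax^2 + bx + c with a > 0, the minimum is at the vertex.
Vertex x-coordinate: x = -b/(2a)
x = -(2) / (2 * 3)
x = -2/6 = -1/3
Substitute back to find the minimum value:
f(-1/3) = 3 * (-1/3)^2 + 2 * (-1/3) + 2
= 1/3 - 2/3 + 2
= 5/3 ≈ 1.67

1.67


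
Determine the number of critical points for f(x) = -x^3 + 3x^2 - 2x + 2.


Find where f'(x) = 0:
f(x) = -x^3 + 3x^2 - 2x + 2
f'(x) = -3x^2 + 6x - 2
This is a quadratic in x. Use the discriminant to count real roots.
Discriminant = (6)^2 - 4 * (-3) * (-2)
= 36 - 24
= 12
Since discriminant > 0, f'(x) = 0 has 2 real solutions.
Number of critical points: 2

2


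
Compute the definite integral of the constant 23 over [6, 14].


The integral of a constant k over [a, b] equals k * (b - a).
integral from 6 to 14 of 23 dx
= 23 * (14 - 6)
= 23 * 8
= 184

184


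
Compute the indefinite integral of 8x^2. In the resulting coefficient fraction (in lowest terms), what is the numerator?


Apply the power rule for integration:
integral of ax^n dx = a/(n+1) * x^(n+1) + C
integral of 8x^2 dx
= 8/3 * x^3 + C
The coefficient in lowest terms is 8/3, and its numerator is 8

8


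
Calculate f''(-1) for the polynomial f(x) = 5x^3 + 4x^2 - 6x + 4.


First derivative:
f'(x) = 15x^2 + 8x - 6
Second derivative:
f''(x) = 30x + 8
Substitute x = -1:
f''(-1) = 30 * (-1) + 8
= -30 + 8
= -22

-22


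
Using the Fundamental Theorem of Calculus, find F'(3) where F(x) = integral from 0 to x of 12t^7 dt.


By the Fundamental Theorem of Calculus (Part 1):
If F(x) = integral from 0 to x of f(t) dt, then F'(x) = f(x)
Here f(t) = 12t^7
So F'(x) = 12x^7
Evaluate at x = 3:
F'(3) = 12 * 3^7
= 12 * 2187
= 26244

26244


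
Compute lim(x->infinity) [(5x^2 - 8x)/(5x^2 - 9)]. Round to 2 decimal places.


For limits at infinity with equal-degree polynomials,
we compare leading coefficients.
Numerator leading term: 5x^2
Denominator leading term: 5x^2
Divide both by x^2:
lim = (5 - 8/x) / (5 - 9/x^2)
As x -> infinity, the 1/x and 1/x^2 terms vanish:
= 5/5 = 1 = 1.00

1.00


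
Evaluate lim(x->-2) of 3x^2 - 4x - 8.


Since polynomials are continuous, we use direct substitution.
lim(x->-2) of 3x^2 - 4x - 8
= 3 * (-2)^2 - 4 * (-2) - 8
= 12 + 8 - 8
= 12

12


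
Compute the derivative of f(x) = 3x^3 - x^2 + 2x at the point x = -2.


Differentiate f(x) = 3x^3 - x^2 + 2x term by term:
f'(x) = 9x^2 - 2x + 2
Substitute x = -2:
f'(-2) = 9 * (-2)^2 - 2 * (-2) + 2
= 36 + 4 + 2
= 42

42


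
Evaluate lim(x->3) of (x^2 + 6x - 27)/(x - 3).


Direct substitution gives 0/0, so we factor the numerator.
Factor: (x^2 + 6x - 27) = (x - 3)(x + 9)
Cancel the common factor (x - 3):
(x^2 + 6x - 27)/(x - 3) = (x + 9)
Now substitute x = 3:
= (3) - (-9) = 12

12


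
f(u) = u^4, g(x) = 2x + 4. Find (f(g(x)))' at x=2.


Using the chain rule: (f(g(x)))' = f'(g(x)) * g'(x)
First, find g(2):
g(2) = 2 * 2 + 4 = 8
Next, f'(u) = 4u^3
And g'(x) = 2
So f'(g(2)) * g'(2)
= 4 * 8^3 * 2
= 4 * 512 * 2
= 4096

4096


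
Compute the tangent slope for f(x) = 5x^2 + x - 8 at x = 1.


The slope of the tangent line equals f'(x) at the point.
f(x) = 5x^2 + x - 8
f'(x) = 10x + 1
At x = 1:
f'(1) = 10 * 1 + 1
= 10 + 1
= 11

11


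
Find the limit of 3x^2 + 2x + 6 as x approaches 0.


Since polynomials are continuous, we use direct substitution.
lim(x->0) of 3x^2 + 2x + 6
= 3 * 0^2 + 2 * 0 + 6
= 0 + 0 + 6
= 6

6


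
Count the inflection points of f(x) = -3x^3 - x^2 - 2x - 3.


Inflection points occur where f''(x) = 0 and concavity changes.
f(x) = -3x^3 - x^2 - 2x - 3
f'(x) = -9x^2 - 2x - 2
f''(x) = -18x - 2
Set f''(x) = 0:
-18x - 2 = 0
x = 2 / (-18) = -1/9
Since f''(x) is linear (degree 1), it changes sign at this point.
Therefore there is exactly 1 inflection point.

1


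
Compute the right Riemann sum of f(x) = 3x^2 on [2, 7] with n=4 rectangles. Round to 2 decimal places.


Right Riemann sum uses right endpoints of each subinterval.
Interval: [2, 7], n = 4
dx = (7 - 2) / 4 = 5/4
Right endpoints: [13/4, 9/2, 23/4, 7]
f values: [507/16, 243/4, 1587/16, 147]
Sum = dx * (sum of f values)
= 5/4 * 2709/8
= 13545/32 ≈ 423.28

423.28


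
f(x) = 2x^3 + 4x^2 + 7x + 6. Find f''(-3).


First derivative:
f'(x) = 6x^2 + 8x + 7
Second derivative:
f''(x) = 12x + 8
Substitute x = -3:
f''(-3) = 12 * (-3) + 8
= -36 + 8
= -28

-28


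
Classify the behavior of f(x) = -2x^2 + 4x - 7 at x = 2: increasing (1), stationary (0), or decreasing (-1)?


Compute f'(x) to determine behavior:
f'(x) = -4x + 4
f'(2) = -4 * 2 + 4
= -8 + 4
= -4
Since f'(2) < 0, the function is decreasing (-1)

-1


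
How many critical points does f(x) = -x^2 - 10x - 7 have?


Find where f'(x) = 0:
f'(x) = -2x - 10
Set f'(x) = 0:
-2x - 10 = 0
x = 10 / (-2) = -5
This is a linear equation in x, so there is exactly one solution.
Number of critical points: 1

1


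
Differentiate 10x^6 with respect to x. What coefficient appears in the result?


We apply the power rule: d/dx [ax^n] = a*n * x^(n-1)
d/dx [10x^6]
= 10 * 6 * x^(6-1)
= 60x^5
The coefficient is 60

60


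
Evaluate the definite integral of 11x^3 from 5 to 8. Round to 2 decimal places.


Find the antiderivative of 11x^3:
F(x) = 11/4 * x^4
Apply the Fundamental Theorem of Calculus:
F(8) - F(5)
= 11/4 * 8^4 - 11/4 * 5^4
= 11/4 * (4096 - 625)
= 11/4 * 3471
= 38181/4 = 9545.25

9545.25


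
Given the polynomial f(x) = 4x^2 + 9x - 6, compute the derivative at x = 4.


Differentiate term by term using power and sum rules:
f(x) = 4x^2 + 9x - 6
f'(x) = 8x + 9
Substitute x = 4:
f'(4) = 8 * 4 + 9
= 32 + 9
= 41

41


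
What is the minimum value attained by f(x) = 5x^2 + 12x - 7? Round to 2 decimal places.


For a quadratic f(x) = ax^2 + bx + c with a > 0, the minimum is at the vertex.
Vertex x-coordinate: x = -b/(2a)
x = -(12) / (2 * 5)
x = -12/10 = -6/5
Substitute back to find the minimum value:
f(-6/5) = 5 * (-6/5)^2 + 12 * (-6/5) - 7
= 36/5 - 72/5 - 7
= -71/5 = -14.20

-14.20


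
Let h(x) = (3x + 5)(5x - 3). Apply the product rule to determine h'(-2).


Let u(x) = 3x + 5 and v(x) = 5x - 3
u'(x) = 3
v'(x) = 5
Product rule: h'(x) = u'(x)*v(x) + u(x)*v'(x)
= 3 * (5x - 3) + (3x + 5) * 5
At x = -2:
u(-2) = 3 * (-2) + 5 = -1
v(-2) = 5 * (-2) - 3 = -13
h'(-2) = 3 * (-13) + (-1) * 5
= -39 - 5
= -44

-44


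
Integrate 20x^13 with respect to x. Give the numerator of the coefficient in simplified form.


Apply the power rule for integration:
integral of ax^n dx = a/(n+1) * x^(n+1) + C
integral of 20x^13 dx
= 20/14 * x^14 + C
= 10/7 * x^14 + C
The coefficient in lowest terms is 10/7, and its numerator is 10

10


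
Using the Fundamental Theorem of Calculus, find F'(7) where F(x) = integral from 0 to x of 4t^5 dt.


By the Fundamental Theorem of Calculus (Part 1):
If F(x) = integral from 0 to x of f(t) dt, then F'(x) = f(x)
Here f(t) = 4t^5
So F'(x) = 4x^5
Evaluate at x = 7:
F'(7) = 4 * 7^5
= 4 * 16807
= 67228

67228


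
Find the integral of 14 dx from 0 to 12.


The integral of a constant k over [a, b] equals k * (b - a).
integral from 0 to 12 of 14 dx
= 14 * (12 - 0)
= 14 * 12
= 168

168


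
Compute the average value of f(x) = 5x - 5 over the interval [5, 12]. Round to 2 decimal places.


Average value = 1/(b-a) * integral from a to b of f(x) dx
First compute the integral of 5x - 5:
F(x) = (5/2)x^2 - 5x
F(12) = 5/2 * 144 - 5 * 12 = 300
F(5) = 5/2 * 25 - 5 * 5 = 75/2
Integral = 300 - 75/2 = 525/2
Average = (525/2) / (12 - 5) = (525/2) / 7
= 75/2 = 37.50

37.50


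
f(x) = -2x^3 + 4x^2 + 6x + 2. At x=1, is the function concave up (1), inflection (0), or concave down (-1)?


Concavity is determined by the sign of f''(x).
f(x) = -2x^3 + 4x^2 + 6x + 2
f'(x) = -6x^2 + 8x + 6
f''(x) = -12x + 8
f''(1) = -12 * 1 + 8
= -12 + 8
= -4
Since f''(1) < 0, the function is concave down (-1)

-1


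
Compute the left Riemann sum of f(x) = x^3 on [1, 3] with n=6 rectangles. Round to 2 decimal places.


Left Riemann sum uses left endpoints of each subinterval.
Interval: [1, 3], n = 6
dx = (3 - 1) / 6 = 1/3
Left endpoints: [1, 4/3, 5/3, 2, 7/3, 8/3]
f values: [1, 64/27, 125/27, 8, 343/27, 512/27]
Sum = dx * (sum of f values)
= 1/3 * 143/3
= 143/9 ≈ 15.89

15.89


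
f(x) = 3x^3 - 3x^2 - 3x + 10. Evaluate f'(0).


Differentiate f(x) = 3x^3 - 3x^2 - 3x + 10 term by term:
f'(x) = 9x^2 - 6x - 3
Substitute x = 0:
f'(0) = 9 * 0^2 - 6 * 0 - 3
= 0 + 0 - 3
= -3

-3


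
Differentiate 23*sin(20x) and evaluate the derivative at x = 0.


Apply the chain rule to differentiate 23*sin(20x):
d/dx [23*sin(20x)]
= 23 * cos(20x) * d/dx(20x)
= 23 * 20 * cos(20x)
= 460 * cos(20x)
Evaluate at x = 0:
= 460 * cos(0)
= 460 * 1
= 460

460


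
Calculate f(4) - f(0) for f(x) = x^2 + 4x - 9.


Net change = f(b) - f(a)
f(x) = x^2 + 4x - 9
Compute f(4):
f(4) = 1 * 4^2 + 4 * 4 - 9
= 16 + 16 - 9
= 23
Compute f(0):
f(0) = 1 * 0^2 + 4 * 0 - 9
= 0 + 0 - 9
= -9
Net change = 23 - (-9) = 32

32


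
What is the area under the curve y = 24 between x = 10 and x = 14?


The area under a constant function y = 24 is a rectangle.
Width = 14 - 10 = 4
Height = 24
Area = width * height
= 4 * 24
= 96

96


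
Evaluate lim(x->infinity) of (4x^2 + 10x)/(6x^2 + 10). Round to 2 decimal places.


For limits at infinity with equal-degree polynomials,
we compare leading coefficients.
Numerator leading term: 4x^2
Denominator leading term: 6x^2
Divide both by x^2:
lim = (4 + 10/x) / (6 + 10/x^2)
As x -> infinity, the 1/x and 1/x^2 terms vanish:
= 4/6 = 2/3 ≈ 0.67

0.67


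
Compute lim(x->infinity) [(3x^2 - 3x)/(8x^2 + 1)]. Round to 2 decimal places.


For limits at infinity with equal-degree polynomials,
we compare leading coefficients.
Numerator leading term: 3x^2
Denominator leading term: 8x^2
Divide both by x^2:
lim = (3 - 3/x) / (8 + 1/x^2)
As x -> infinity, the 1/x and 1/x^2 terms vanish:
= 3/8 ≈ 0.38

0.38


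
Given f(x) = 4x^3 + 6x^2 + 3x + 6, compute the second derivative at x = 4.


First derivative:
f'(x) = 12x^2 + 12x + 3
Second derivative:
f''(x) = 24x + 12
Substitute x = 4:
f''(4) = 24 * 4 + 12
= 96 + 12
= 108

108


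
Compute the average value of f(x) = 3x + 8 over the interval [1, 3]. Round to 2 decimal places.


Average value = 1/(b-a) * integral from a to b of f(x) dx
First compute the integral of 3x + 8:
F(x) = (3/2)x^2 + 8x
F(3) = 3/2 * 9 + 8 * 3 = 75/2
F(1) = 3/2 * 1 + 8 * 1 = 19/2
Integral = 75/2 - 19/2 = 28
Average = 28 / (3 - 1) = 28 / 2
= 14 = 14.00

14.00


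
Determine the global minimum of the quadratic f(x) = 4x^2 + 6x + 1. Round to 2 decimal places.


For a quadratic f(x) = ax^2 + bx + c with a > 0, the minimum is at the vertex.
Vertex x-coordinate: x = -b/(2a)
x = -(6) / (2 * 4)
x = -6/8 = -3/4
Substitute back to find the minimum value:
f(-3/4) = 4 * (-3/4)^2 + 6 * (-3/4) + 1
= 9/4 - 9/2 + 1
= -5/4 = -1.25

-1.25


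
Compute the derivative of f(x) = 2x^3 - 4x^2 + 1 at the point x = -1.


Differentiate f(x) = 2x^3 - 4x^2 + 1 term by term:
f'(x) = 6x^2 - 8x
Substitute x = -1:
f'(-1) = 6 * (-1)^2 - 8 * (-1) + 0
= 6 + 8 + 0
= 14

14


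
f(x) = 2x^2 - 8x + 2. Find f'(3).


Differentiate term by term using power and sum rules:
f(x) = 2x^2 - 8x + 2
f'(x) = 4x - 8
Substitute x = 3:
f'(3) = 4 * 3 - 8
= 12 - 8
= 4

4


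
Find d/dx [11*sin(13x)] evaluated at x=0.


Apply the chain rule to differentiate 11*sin(13x):
d/dx [11*sin(13x)]
= 11 * cos(13x) * d/dx(13x)
= 11 * 13 * cos(13x)
= 143 * cos(13x)
Evaluate at x = 0:
= 143 * cos(0)
= 143 * 1
= 143

143


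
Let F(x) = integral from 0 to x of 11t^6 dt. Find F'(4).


By the Fundamental Theorem of Calculus (Part 1):
If F(x) = integral from 0 to x of f(t) dt, then F'(x) = f(x)
Here f(t) = 11t^6
So F'(x) = 11x^6
Evaluate at x = 4:
F'(4) = 11 * 4^6
= 11 * 4096
= 45056

45056


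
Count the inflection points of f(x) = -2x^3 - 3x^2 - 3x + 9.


Inflection points occur where f''(x) = 0 and concavity changes.
f(x) = -2x^3 - 3x^2 - 3x + 9
f'(x) = -6x^2 - 6x - 3
f''(x) = -12x - 6
Set f''(x) = 0:
-12x - 6 = 0
x = 6 / (-12) = -1/2
Since f''(x) is linear (degree 1), it changes sign at this point.
Therefore there is exactly 1 inflection point.

1


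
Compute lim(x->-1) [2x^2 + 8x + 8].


Since polynomials are continuous, we use direct substitution.
lim(x->-1) of 2x^2 + 8x + 8
= 2 * (-1)^2 + 8 * (-1) + 8
= 2 - 8 + 8
= 2

2


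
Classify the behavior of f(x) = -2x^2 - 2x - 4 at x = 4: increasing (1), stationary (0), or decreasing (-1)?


Compute f'(x) to determine behavior:
f'(x) = -4x - 2
f'(4) = -4 * 4 - 2
= -16 - 2
= -18
Since f'(4) < 0, the function is decreasing (-1)

-1


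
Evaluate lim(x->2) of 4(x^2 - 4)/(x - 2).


Direct substitution gives 0/0, so we factor the numerator.
Factor: 4(x^2 - 4) = 4 * (x - 2)(x + 2)
Cancel the common factor (x - 2):
4(x^2 - 4)/(x - 2) = 4 * (x + 2)
Now substitute x = 2:
= 4 * (2 + 2) = 16

16


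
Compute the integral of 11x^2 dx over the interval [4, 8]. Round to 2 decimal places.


Find the antiderivative of 11x^2:
F(x) = 11/3 * x^3
Apply the Fundamental Theorem of Calculus:
F(8) - F(4)
= 11/3 * 8^3 - 11/3 * 4^3
= 11/3 * (512 - 64)
= 11/3 * 448
= 4928/3 ≈ 1642.67

1642.67


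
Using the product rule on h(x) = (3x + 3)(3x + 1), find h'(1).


Let u(x) = 3x + 3 and v(x) = 3x + 1
u'(x) = 3
v'(x) = 3
Product rule: h'(x) = u'(x)*v(x) + u(x)*v'(x)
= 3 * (3x + 1) + (3x + 3) * 3
At x = 1:
u(1) = 3 * 1 + 3 = 6
v(1) = 3 * 1 + 1 = 4
h'(1) = 3 * 4 + 6 * 3
= 12 + 18
= 30

30


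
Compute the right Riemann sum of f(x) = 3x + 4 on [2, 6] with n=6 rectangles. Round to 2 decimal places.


Right Riemann sum uses right endpoints of each subinterval.
Interval: [2, 6], n = 6
dx = (6 - 2) / 6 = 2/3
Right endpoints: [8/3, 10/3, 4, 14/3, 16/3, 6]
f values: [12, 14, 16, 18, 20, 22]
Sum = dx * (sum of f values)
= 2/3 * 102
= 68 = 68.00

68.00


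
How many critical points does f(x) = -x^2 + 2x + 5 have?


Find where f'(x) = 0:
f'(x) = -2x + 2
Set f'(x) = 0:
-2x + 2 = 0
x = -2 / (-2) = 1
This is a linear equation in x, so there is exactly one solution.
Number of critical points: 1

1


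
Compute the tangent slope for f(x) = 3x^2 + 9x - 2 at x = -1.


The slope of the tangent line equals f'(x) at the point.
f(x) = 3x^2 + 9x - 2
f'(x) = 6x + 9
At x = -1:
f'(-1) = 6 * (-1) + 9
= -6 + 9
= 3

3


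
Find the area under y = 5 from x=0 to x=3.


The area under a constant function y = 5 is a rectangle.
Width = 3 - 0 = 3
Height = 5
Area = width * height
= 3 * 5
= 15

15


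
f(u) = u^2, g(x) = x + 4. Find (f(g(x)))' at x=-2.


Using the chain rule: (f(g(x)))' = f'(g(x)) * g'(x)
First, find g(-2):
g(-2) = 1 * (-2) + 4 = 2
Next, f'(u) = 2u
And g'(x) = 1
So f'(g(-2)) * g'(-2)
= 2 * 2 * 1
= 4

4


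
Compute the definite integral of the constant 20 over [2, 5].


The integral of a constant k over [a, b] equals k * (b - a).
integral from 2 to 5 of 20 dx
= 20 * (5 - 2)
= 20 * 3
= 60

60


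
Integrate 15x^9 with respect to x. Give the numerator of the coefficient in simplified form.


Apply the power rule for integration:
integral of ax^n dx = a/(n+1) * x^(n+1) + C
integral of 15x^9 dx
= 15/10 * x^10 + C
= 3/2 * x^10 + C
The coefficient in lowest terms is 3/2, and its numerator is 3

3


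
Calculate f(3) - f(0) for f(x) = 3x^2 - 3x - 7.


Net change = f(b) - f(a)
f(x) = 3x^2 - 3x - 7
Compute f(3):
f(3) = 3 * 3^2 - 3 * 3 - 7
= 27 - 9 - 7
= 11
Compute f(0):
f(0) = 3 * 0^2 - 3 * 0 - 7
= 0 + 0 - 7
= -7
Net change = 11 - (-7) = 18

18


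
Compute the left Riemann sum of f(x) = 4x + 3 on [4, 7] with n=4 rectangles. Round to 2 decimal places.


Left Riemann sum uses left endpoints of each subinterval.
Interval: [4, 7], n = 4
dx = (7 - 4) / 4 = 3/4
Left endpoints: [4, 19/4, 11/2, 25/4]
f values: [19, 22, 25, 28]
Sum = dx * (sum of f values)
= 3/4 * 94
= 141/2 = 70.50

70.50


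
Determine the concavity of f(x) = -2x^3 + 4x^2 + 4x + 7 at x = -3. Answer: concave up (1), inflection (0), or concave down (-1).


Concavity is determined by the sign of f''(x).
f(x) = -2x^3 + 4x^2 + 4x + 7
f'(x) = -6x^2 + 8x + 4
f''(x) = -12x + 8
f''(-3) = -12 * (-3) + 8
= 36 + 8
= 44
Since f''(-3) > 0, the function is concave up (1)

1


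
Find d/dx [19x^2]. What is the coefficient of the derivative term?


We apply the power rule: d/dx [ax^n] = a*n * x^(n-1)
d/dx [19x^2]
= 19 * 2 * x^(2-1)
= 38x
The coefficient is 38

38


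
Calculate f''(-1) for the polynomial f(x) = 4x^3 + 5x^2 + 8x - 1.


First derivative:
f'(x) = 12x^2 + 10x + 8
Second derivative:
f''(x) = 24x + 10
Substitute x = -1:
f''(-1) = 24 * (-1) + 10
= -24 + 10
= -14

-14


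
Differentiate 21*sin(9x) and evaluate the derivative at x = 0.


Apply the chain rule to differentiate 21*sin(9x):
d/dx [21*sin(9x)]
= 21 * cos(9x) * d/dx(9x)
= 21 * 9 * cos(9x)
= 189 * cos(9x)
Evaluate at x = 0:
= 189 * cos(0)
= 189 * 1
= 189

189


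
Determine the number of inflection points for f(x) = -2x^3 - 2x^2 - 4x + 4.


Inflection points occur where f''(x) = 0 and concavity changes.
f(x) = -2x^3 - 2x^2 - 4x + 4
f'(x) = -6x^2 - 4x - 4
f''(x) = -12x - 4
Set f''(x) = 0:
-12x - 4 = 0
x = 4 / (-12) = -1/3
Since f''(x) is linear (degree 1), it changes sign at this point.
Therefore there is exactly 1 inflection point.

1


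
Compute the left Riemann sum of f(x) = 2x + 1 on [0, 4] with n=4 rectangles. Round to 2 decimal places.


Left Riemann sum uses left endpoints of each subinterval.
Interval: [0, 4], n = 4
dx = (4 - 0) / 4 = 1
Left endpoints: [0, 1, 2, 3]
f values: [1, 3, 5, 7]
Sum = dx * (sum of f values)
= 1 * 16
= 16 = 16.00

16.00


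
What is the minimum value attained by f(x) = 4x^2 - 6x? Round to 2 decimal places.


For a quadratic f(x) = ax^2 + bx + c with a > 0, the minimum is at the vertex.
Vertex x-coordinate: x = -b/(2a)
x = -(-6) / (2 * 4)
x = 6/8 = 3/4
Substitute back to find the minimum value:
f(3/4) = 4 * (3/4)^2 - 6 * (3/4) + 0
= 9/4 - 9/2 + 0
= -9/4 = -2.25

-2.25


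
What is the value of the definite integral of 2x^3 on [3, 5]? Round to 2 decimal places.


Find the antiderivative of 2x^3:
F(x) = 2/4 * x^4
Apply the Fundamental Theorem of Calculus:
F(5) - F(3)
= 2/4 * 5^4 - 2/4 * 3^4
= 2/4 * (625 - 81)
= 2/4 * 544
= 272 = 272.00

272.00


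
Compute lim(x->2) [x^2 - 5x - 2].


Since polynomials are continuous, we use direct substitution.
lim(x->2) of x^2 - 5x - 2
= 1 * 2^2 - 5 * 2 - 2
= 4 - 10 - 2
= -8

-8


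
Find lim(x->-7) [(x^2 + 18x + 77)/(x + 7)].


Direct substitution gives 0/0, so we factor the numerator.
Factor: (x^2 + 18x + 77) = (x + 7)(x + 11)
Cancel the common factor (x + 7):
(x^2 + 18x + 77)/(x + 7) = (x + 11)
Now substitute x = -7:
= (-7) - (-11) = 4

4


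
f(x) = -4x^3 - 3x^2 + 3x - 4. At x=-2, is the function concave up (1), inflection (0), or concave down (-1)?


Concavity is determined by the sign of f''(x).
f(x) = -4x^3 - 3x^2 + 3x - 4
f'(x) = -12x^2 - 6x + 3
f''(x) = -24x - 6
f''(-2) = -24 * (-2) - 6
= 48 - 6
= 42
Since f''(-2) > 0, the function is concave up (1)

1


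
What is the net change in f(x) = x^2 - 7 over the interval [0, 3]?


Net change = f(b) - f(a)
f(x) = x^2 - 7
Compute f(3):
f(3) = 1 * 3^2 + 0 * 3 - 7
= 9 + 0 - 7
= 2
Compute f(0):
f(0) = 1 * 0^2 + 0 * 0 - 7
= 0 + 0 - 7
= -7
Net change = 2 - (-7) = 9

9


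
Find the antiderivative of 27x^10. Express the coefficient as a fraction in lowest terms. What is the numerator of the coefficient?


Apply the power rule for integration:
integral of ax^n dx = a/(n+1) * x^(n+1) + C
integral of 27x^10 dx
= 27/11 * x^11 + C
The coefficient in lowest terms is 27/11, and its numerator is 27

27


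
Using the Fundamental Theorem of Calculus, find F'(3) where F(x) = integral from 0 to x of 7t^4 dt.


By the Fundamental Theorem of Calculus (Part 1):
If F(x) = integral from 0 to x of f(t) dt, then F'(x) = f(x)
Here f(t) = 7t^4
So F'(x) = 7x^4
Evaluate at x = 3:
F'(3) = 7 * 3^4
= 7 * 81
= 567

567


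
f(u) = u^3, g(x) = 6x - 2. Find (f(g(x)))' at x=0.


Using the chain rule: (f(g(x)))' = f'(g(x)) * g'(x)
First, find g(0):
g(0) = 6 * 0 - 2 = -2
Next, f'(u) = 3u^2
And g'(x) = 6
So f'(g(0)) * g'(0)
= 3 * (-2)^2 * 6
= 3 * 4 * 6
= 72

72


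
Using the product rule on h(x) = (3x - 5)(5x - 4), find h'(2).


Let u(x) = 3x - 5 and v(x) = 5x - 4
u'(x) = 3
v'(x) = 5
Product rule: h'(x) = u'(x)*v(x) + u(x)*v'(x)
= 3 * (5x - 4) + (3x - 5) * 5
At x = 2:
u(2) = 3 * 2 - 5 = 1
v(2) = 5 * 2 - 4 = 6
h'(2) = 3 * 6 + 1 * 5
= 18 + 5
= 23

23


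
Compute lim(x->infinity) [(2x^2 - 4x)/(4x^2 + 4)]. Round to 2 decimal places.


For limits at infinity with equal-degree polynomials,
we compare leading coefficients.
Numerator leading term: 2x^2
Denominator leading term: 4x^2
Divide both by x^2:
lim = (2 - 4/x) / (4 + 4/x^2)
As x -> infinity, the 1/x and 1/x^2 terms vanish:
= 2/4 = 1/2 = 0.50

0.50


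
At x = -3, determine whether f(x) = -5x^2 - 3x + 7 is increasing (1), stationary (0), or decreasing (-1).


Compute f'(x) to determine behavior:
f'(x) = -10x - 3
f'(-3) = -10 * (-3) - 3
= 30 - 3
= 27
Since f'(-3) > 0, the function is increasing (1)

1


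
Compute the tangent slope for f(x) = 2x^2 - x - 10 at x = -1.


The slope of the tangent line equals f'(x) at the point.
f(x) = 2x^2 - x - 10
f'(x) = 4x - 1
At x = -1:
f'(-1) = 4 * (-1) - 1
= -4 - 1
= -5

-5


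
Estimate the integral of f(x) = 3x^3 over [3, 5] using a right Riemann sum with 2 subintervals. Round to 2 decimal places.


Right Riemann sum uses right endpoints of each subinterval.
Interval: [3, 5], n = 2
dx = (5 - 3) / 2 = 1
Right endpoints: [4, 5]
f values: [192, 375]
Sum = dx * (sum of f values)
= 1 * 567
= 567 = 567.00

567.00


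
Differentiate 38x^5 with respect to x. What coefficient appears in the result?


We apply the power rule: d/dx [ax^n] = a*n * x^(n-1)
d/dx [38x^5]
= 38 * 5 * x^(5-1)
= 190x^4
The coefficient is 190

190


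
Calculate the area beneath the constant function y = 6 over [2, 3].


The area under a constant function y = 6 is a rectangle.
Width = 3 - 2 = 1
Height = 6
Area = width * height
= 1 * 6
= 6

6


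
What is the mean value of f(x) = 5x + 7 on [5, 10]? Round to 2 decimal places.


Average value = 1/(b-a) * integral from a to b of f(x) dx
First compute the integral of 5x + 7:
F(x) = (5/2)x^2 + 7x
F(10) = 5/2 * 100 + 7 * 10 = 320
F(5) = 5/2 * 25 + 7 * 5 = 195/2
Integral = 320 - 195/2 = 445/2
Average = (445/2) / (10 - 5) = (445/2) / 5
= 89/2 = 44.50

44.50


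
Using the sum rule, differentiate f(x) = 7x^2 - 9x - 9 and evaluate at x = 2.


Differentiate term by term using power and sum rules:
f(x) = 7x^2 - 9x - 9
f'(x) = 14x - 9
Substitute x = 2:
f'(2) = 14 * 2 - 9
= 28 - 9
= 19

19


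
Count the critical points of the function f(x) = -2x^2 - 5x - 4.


Find where f'(x) = 0:
f'(x) = -4x - 5
Set f'(x) = 0:
-4x - 5 = 0
x = 5 / (-4) = -5/4
This is a linear equation in x, so there is exactly one solution.
Number of critical points: 1

1


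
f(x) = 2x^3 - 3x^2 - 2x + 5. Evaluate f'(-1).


Differentiate f(x) = 2x^3 - 3x^2 - 2x + 5 term by term:
f'(x) = 6x^2 - 6x - 2
Substitute x = -1:
f'(-1) = 6 * (-1)^2 - 6 * (-1) - 2
= 6 + 6 - 2
= 10

10


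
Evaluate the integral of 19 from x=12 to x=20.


The integral of a constant k over [a, b] equals k * (b - a).
integral from 12 to 20 of 19 dx
= 19 * (20 - 12)
= 19 * 8
= 152

152


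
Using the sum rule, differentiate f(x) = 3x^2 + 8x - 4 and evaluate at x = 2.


Differentiate term by term using power and sum rules:
f(x) = 3x^2 + 8x - 4
f'(x) = 6x + 8
Substitute x = 2:
f'(2) = 6 * 2 + 8
= 12 + 8
= 20

20


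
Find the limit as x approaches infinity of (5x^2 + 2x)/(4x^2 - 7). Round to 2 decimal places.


For limits at infinity with equal-degree polynomials,
we compare leading coefficients.
Numerator leading term: 5x^2
Denominator leading term: 4x^2
Divide both by x^2:
lim = (5 + 2/x) / (4 - 7/x^2)
As x -> infinity, the 1/x and 1/x^2 terms vanish:
= 5/4 = 1.25

1.25


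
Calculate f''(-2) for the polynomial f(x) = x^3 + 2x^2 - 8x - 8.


First derivative:
f'(x) = 3x^2 + 4x - 8
Second derivative:
f''(x) = 6x + 4
Substitute x = -2:
f''(-2) = 6 * (-2) + 4
= -12 + 4
= -8

-8


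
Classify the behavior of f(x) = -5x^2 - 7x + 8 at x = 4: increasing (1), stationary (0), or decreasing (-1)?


Compute f'(x) to determine behavior:
f'(x) = -10x - 7
f'(4) = -10 * 4 - 7
= -40 - 7
= -47
Since f'(4) < 0, the function is decreasing (-1)

-1


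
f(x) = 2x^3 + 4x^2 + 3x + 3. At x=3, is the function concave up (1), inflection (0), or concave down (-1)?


Concavity is determined by the sign of f''(x).
f(x) = 2x^3 + 4x^2 + 3x + 3
f'(x) = 6x^2 + 8x + 3
f''(x) = 12x + 8
f''(3) = 12 * 3 + 8
= 36 + 8
= 44
Since f''(3) > 0, the function is concave up (1)

1


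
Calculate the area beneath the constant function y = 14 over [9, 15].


The area under a constant function y = 14 is a rectangle.
Width = 15 - 9 = 6
Height = 14
Area = width * height
= 6 * 14
= 84

84


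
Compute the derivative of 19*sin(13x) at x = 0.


Apply the chain rule to differentiate 19*sin(13x):
d/dx [19*sin(13x)]
= 19 * cos(13x) * d/dx(13x)
= 19 * 13 * cos(13x)
= 247 * cos(13x)
Evaluate at x = 0:
= 247 * cos(0)
= 247 * 1
= 247

247


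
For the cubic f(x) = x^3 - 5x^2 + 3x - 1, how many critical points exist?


Find where f'(x) = 0:
f(x) = x^3 - 5x^2 + 3x - 1
f'(x) = 3x^2 - 10x + 3
This is a quadratic in x. Use the discriminant to count real roots.
Discriminant = (-10)^2 - 4 * 3 * 3
= 100 - 36
= 64
Since discriminant > 0, f'(x) = 0 has 2 real solutions.
Number of critical points: 2

2


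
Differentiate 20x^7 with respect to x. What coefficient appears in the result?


We apply the power rule: d/dx [ax^n] = a*n * x^(n-1)
d/dx [20x^7]
= 20 * 7 * x^(7-1)
= 140x^6
The coefficient is 140

140


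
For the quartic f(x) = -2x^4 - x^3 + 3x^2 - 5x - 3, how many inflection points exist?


Inflection points occur where f''(x) = 0 and concavity changes.
f(x) = -2x^4 - x^3 + 3x^2 - 5x - 3
f'(x) = -8x^3 - 3x^2 + 6x - 5
f''(x) = -24x^2 - 6x + 6
This is a quadratic in x. Use the discriminant to count real roots.
Discriminant = (-6)^2 - 4 * (-24) * 6
= 36 - (-576)
= 612
Since discriminant > 0, f''(x) = 0 has 2 distinct real solutions.
A quadratic with two distinct real roots changes sign at each root, so concavity changes at both.
Number of inflection points: 2

2


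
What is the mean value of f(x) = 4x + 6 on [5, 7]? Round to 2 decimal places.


Average value = 1/(b-a) * integral from a to b of f(x) dx
First compute the integral of 4x + 6:
F(x) = 2x^2 + 6x
F(7) = 2 * 49 + 6 * 7 = 140
F(5) = 2 * 25 + 6 * 5 = 80
Integral = 140 - 80 = 60
Average = 60 / (7 - 5) = 60 / 2
= 30 = 30.00

30.00


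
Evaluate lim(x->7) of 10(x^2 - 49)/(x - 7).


Direct substitution gives 0/0, so we factor the numerator.
Factor: 10(x^2 - 49) = 10 * (x - 7)(x + 7)
Cancel the common factor (x - 7):
10(x^2 - 49)/(x - 7) = 10 * (x + 7)
Now substitute x = 7:
= 10 * (7 + 7) = 140

140


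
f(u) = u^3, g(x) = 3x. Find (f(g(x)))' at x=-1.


Using the chain rule: (f(g(x)))' = f'(g(x)) * g'(x)
First, find g(-1):
g(-1) = 3 * (-1) + 0 = -3
Next, f'(u) = 3u^2
And g'(x) = 3
So f'(g(-1)) * g'(-1)
= 3 * (-3)^2 * 3
= 3 * 9 * 3
= 81

81


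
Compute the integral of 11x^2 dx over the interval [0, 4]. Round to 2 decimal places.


Find the antiderivative of 11x^2:
F(x) = 11/3 * x^3
Apply the Fundamental Theorem of Calculus:
F(4) - F(0)
= 11/3 * 4^3 - 11/3 * 0^3
= 11/3 * (64 - 0)
= 11/3 * 64
= 704/3 ≈ 234.67

234.67


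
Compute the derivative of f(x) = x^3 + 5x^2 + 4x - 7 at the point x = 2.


Differentiate f(x) = x^3 + 5x^2 + 4x - 7 term by term:
f'(x) = 3x^2 + 10x + 4
Substitute x = 2:
f'(2) = 3 * 2^2 + 10 * 2 + 4
= 12 + 20 + 4
= 36

36


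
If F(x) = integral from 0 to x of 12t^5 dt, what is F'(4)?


By the Fundamental Theorem of Calculus (Part 1):
If F(x) = integral from 0 to x of f(t) dt, then F'(x) = f(x)
Here f(t) = 12t^5
So F'(x) = 12x^5
Evaluate at x = 4:
F'(4) = 12 * 4^5
= 12 * 1024
= 12288

12288


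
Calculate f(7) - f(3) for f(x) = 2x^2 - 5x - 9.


Net change = f(b) - f(a)
f(x) = 2x^2 - 5x - 9
Compute f(7):
f(7) = 2 * 7^2 - 5 * 7 - 9
= 98 - 35 - 9
= 54
Compute f(3):
f(3) = 2 * 3^2 - 5 * 3 - 9
= 18 - 15 - 9
= -6
Net change = 54 - (-6) = 60

60


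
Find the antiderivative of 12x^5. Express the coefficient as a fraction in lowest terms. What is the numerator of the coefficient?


Apply the power rule for integration:
integral of ax^n dx = a/(n+1) * x^(n+1) + C
integral of 12x^5 dx
= 12/6 * x^6 + C
= 2 * x^6 + C
The coefficient in lowest terms is 2 = 2/1, so its numerator is 2

2


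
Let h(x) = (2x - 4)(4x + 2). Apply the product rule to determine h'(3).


Let u(x) = 2x - 4 and v(x) = 4x + 2
u'(x) = 2
v'(x) = 4
Product rule: h'(x) = u'(x)*v(x) + u(x)*v'(x)
= 2 * (4x + 2) + (2x - 4) * 4
At x = 3:
u(3) = 2 * 3 - 4 = 2
v(3) = 4 * 3 + 2 = 14
h'(3) = 2 * 14 + 2 * 4
= 28 + 8
= 36

36


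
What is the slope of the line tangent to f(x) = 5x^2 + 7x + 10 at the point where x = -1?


The slope of the tangent line equals f'(x) at the point.
f(x) = 5x^2 + 7x + 10
f'(x) = 10x + 7
At x = -1:
f'(-1) = 10 * (-1) + 7
= -10 + 7
= -3

-3


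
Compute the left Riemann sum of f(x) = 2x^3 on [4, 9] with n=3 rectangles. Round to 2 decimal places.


Left Riemann sum uses left endpoints of each subinterval.
Interval: [4, 9], n = 3
dx = (9 - 4) / 3 = 5/3
Left endpoints: [4, 17/3, 22/3]
f values: [128, 9826/27, 21296/27]
Sum = dx * (sum of f values)
= 5/3 * 3842/3
= 19210/9 ≈ 2134.44

2134.44


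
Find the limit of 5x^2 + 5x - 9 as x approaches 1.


Since polynomials are continuous, we use direct substitution.
lim(x->1) of 5x^2 + 5x - 9
= 5 * 1^2 + 5 * 1 - 9
= 5 + 5 - 9
= 1

1


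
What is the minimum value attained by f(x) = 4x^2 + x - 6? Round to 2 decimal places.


For a quadratic f(x) = ax^2 + bx + c with a > 0, the minimum is at the vertex.
Vertex x-coordinate: x = -b/(2a)
x = -(1) / (2 * 4)
x = -1/8
Substitute back to find the minimum value:
f(-1/8) = 4 * (-1/8)^2 + 1 * (-1/8) - 6
= 1/16 - 1/8 - 6
= -97/16 ≈ -6.06

-6.06


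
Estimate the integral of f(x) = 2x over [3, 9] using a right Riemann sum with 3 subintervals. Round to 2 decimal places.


Right Riemann sum uses right endpoints of each subinterval.
Interval: [3, 9], n = 3
dx = (9 - 3) / 3 = 2
Right endpoints: [5, 7, 9]
f values: [10, 14, 18]
Sum = dx * (sum of f values)
= 2 * 42
= 84 = 84.00

84.00


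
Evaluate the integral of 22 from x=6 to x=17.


The integral of a constant k over [a, b] equals k * (b - a).
integral from 6 to 17 of 22 dx
= 22 * (17 - 6)
= 22 * 11
= 242

242


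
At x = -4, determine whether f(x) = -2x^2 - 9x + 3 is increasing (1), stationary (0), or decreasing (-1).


Compute f'(x) to determine behavior:
f'(x) = -4x - 9
f'(-4) = -4 * (-4) - 9
= 16 - 9
= 7
Since f'(-4) > 0, the function is increasing (1)

1


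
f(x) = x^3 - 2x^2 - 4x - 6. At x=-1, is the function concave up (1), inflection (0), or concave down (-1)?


Concavity is determined by the sign of f''(x).
f(x) = x^3 - 2x^2 - 4x - 6
f'(x) = 3x^2 - 4x - 4
f''(x) = 6x - 4
f''(-1) = 6 * (-1) - 4
= -6 - 4
= -10
Since f''(-1) < 0, the function is concave down (-1)

-1


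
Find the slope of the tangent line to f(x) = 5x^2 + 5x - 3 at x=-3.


The slope of the tangent line equals f'(x) at the point.
f(x) = 5x^2 + 5x - 3
f'(x) = 10x + 5
At x = -3:
f'(-3) = 10 * (-3) + 5
= -30 + 5
= -25

-25


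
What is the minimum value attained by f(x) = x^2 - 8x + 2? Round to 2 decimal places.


For a quadratic f(x) = ax^2 + bx + c with a > 0, the minimum is at the vertex.
Vertex x-coordinate: x = -b/(2a)
x = -(-8) / (2 * 1)
x = 8/2 = 4
Substitute back to find the minimum value:
f(4) = 1 * 4^2 - 8 * 4 + 2
= 16 - 32 + 2
= -14 = -14.00

-14.00


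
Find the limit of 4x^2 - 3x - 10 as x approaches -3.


Since polynomials are continuous, we use direct substitution.
lim(x->-3) of 4x^2 - 3x - 10
= 4 * (-3)^2 - 3 * (-3) - 10
= 36 + 9 - 10
= 35

35


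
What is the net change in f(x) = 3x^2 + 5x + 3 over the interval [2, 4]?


Net change = f(b) - f(a)
f(x) = 3x^2 + 5x + 3
Compute f(4):
f(4) = 3 * 4^2 + 5 * 4 + 3
= 48 + 20 + 3
= 71
Compute f(2):
f(2) = 3 * 2^2 + 5 * 2 + 3
= 12 + 10 + 3
= 25
Net change = 71 - 25 = 46

46


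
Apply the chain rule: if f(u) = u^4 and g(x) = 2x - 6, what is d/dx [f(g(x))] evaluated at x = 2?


Using the chain rule: (f(g(x)))' = f'(g(x)) * g'(x)
First, find g(2):
g(2) = 2 * 2 - 6 = -2
Next, f'(u) = 4u^3
And g'(x) = 2
So f'(g(2)) * g'(2)
= 4 * (-2)^3 * 2
= 4 * (-8) * 2
= -64

-64


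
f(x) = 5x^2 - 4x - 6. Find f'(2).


Differentiate term by term using power and sum rules:
f(x) = 5x^2 - 4x - 6
f'(x) = 10x - 4
Substitute x = 2:
f'(2) = 10 * 2 - 4
= 20 - 4
= 16

16


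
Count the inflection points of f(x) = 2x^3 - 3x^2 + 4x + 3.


Inflection points occur where f''(x) = 0 and concavity changes.
f(x) = 2x^3 - 3x^2 + 4x + 3
f'(x) = 6x^2 - 6x + 4
f''(x) = 12x - 6
Set f''(x) = 0:
12x - 6 = 0
x = 6 / 12 = 1/2
Since f''(x) is linear (degree 1), it changes sign at this point.
Therefore there is exactly 1 inflection point.

1


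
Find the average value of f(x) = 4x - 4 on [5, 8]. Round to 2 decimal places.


Average value = 1/(b-a) * integral from a to b of f(x) dx
First compute the integral of 4x - 4:
F(x) = 2x^2 - 4x
F(8) = 2 * 64 - 4 * 8 = 96
F(5) = 2 * 25 - 4 * 5 = 30
Integral = 96 - 30 = 66
Average = 66 / (8 - 5) = 66 / 3
= 22 = 22.00

22.00


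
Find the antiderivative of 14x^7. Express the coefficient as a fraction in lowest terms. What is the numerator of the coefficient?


Apply the power rule for integration:
integral of ax^n dx = a/(n+1) * x^(n+1) + C
integral of 14x^7 dx
= 14/8 * x^8 + C
= 7/4 * x^8 + C
The coefficient in lowest terms is 7/4, and its numerator is 7

7


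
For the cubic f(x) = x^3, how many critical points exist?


Find where f'(x) = 0:
f(x) = x^3
f'(x) = 3x^2
This is a quadratic in x. Use the discriminant to count real roots.
Discriminant = (0)^2 - 4 * 3 * 0
= 0 - 0
= 0
Since discriminant = 0, f'(x) = 0 has exactly 1 real solution.
Number of critical points: 1

1


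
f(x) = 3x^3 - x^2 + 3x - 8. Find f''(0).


First derivative:
f'(x) = 9x^2 - 2x + 3
Second derivative:
f''(x) = 18x - 2
Substitute x = 0:
f''(0) = 18 * 0 - 2
= 0 - 2
= -2

-2


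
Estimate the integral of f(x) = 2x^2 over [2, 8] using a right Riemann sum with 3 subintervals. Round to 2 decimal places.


Right Riemann sum uses right endpoints of each subinterval.
Interval: [2, 8], n = 3
dx = (8 - 2) / 3 = 2
Right endpoints: [4, 6, 8]
f values: [32, 72, 128]
Sum = dx * (sum of f values)
= 2 * 232
= 464 = 464.00

464.00


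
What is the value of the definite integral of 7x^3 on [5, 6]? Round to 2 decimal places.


Find the antiderivative of 7x^3:
F(x) = 7/4 * x^4
Apply the Fundamental Theorem of Calculus:
F(6) - F(5)
= 7/4 * 6^4 - 7/4 * 5^4
= 7/4 * (1296 - 625)
= 7/4 * 671
= 4697/4 = 1174.25

1174.25


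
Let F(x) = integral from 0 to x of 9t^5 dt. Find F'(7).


By the Fundamental Theorem of Calculus (Part 1):
If F(x) = integral from 0 to x of f(t) dt, then F'(x) = f(x)
Here f(t) = 9t^5
So F'(x) = 9x^5
Evaluate at x = 7:
F'(7) = 9 * 7^5
= 9 * 16807
= 151263

151263


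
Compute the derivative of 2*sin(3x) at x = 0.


Apply the chain rule to differentiate 2*sin(3x):
d/dx [2*sin(3x)]
= 2 * cos(3x) * d/dx(3x)
= 2 * 3 * cos(3x)
= 6 * cos(3x)
Evaluate at x = 0:
= 6 * cos(0)
= 6 * 1
= 6

6


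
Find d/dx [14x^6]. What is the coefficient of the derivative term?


We apply the power rule: d/dx [ax^n] = a*n * x^(n-1)
d/dx [14x^6]
= 14 * 6 * x^(6-1)
= 84x^5
The coefficient is 84

84


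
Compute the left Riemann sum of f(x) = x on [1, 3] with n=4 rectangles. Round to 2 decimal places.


Left Riemann sum uses left endpoints of each subinterval.
Interval: [1, 3], n = 4
dx = (3 - 1) / 4 = 1/2
Left endpoints: [1, 3/2, 2, 5/2]
f values: [1, 3/2, 2, 5/2]
Sum = dx * (sum of f values)
= 1/2 * 7
= 7/2 = 3.50

3.50


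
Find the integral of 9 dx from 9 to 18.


The integral of a constant k over [a, b] equals k * (b - a).
integral from 9 to 18 of 9 dx
= 9 * (18 - 9)
= 9 * 9
= 81

81


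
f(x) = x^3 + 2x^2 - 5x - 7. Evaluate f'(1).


Differentiate f(x) = x^3 + 2x^2 - 5x - 7 term by term:
f'(x) = 3x^2 + 4x - 5
Substitute x = 1:
f'(1) = 3 * 1^2 + 4 * 1 - 5
= 3 + 4 - 5
= 2

2


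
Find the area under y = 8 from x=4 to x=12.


The area under a constant function y = 8 is a rectangle.
Width = 12 - 4 = 8
Height = 8
Area = width * height
= 8 * 8
= 64

64


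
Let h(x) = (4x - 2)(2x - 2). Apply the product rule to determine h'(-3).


Let u(x) = 4x - 2 and v(x) = 2x - 2
u'(x) = 4
v'(x) = 2
Product rule: h'(x) = u'(x)*v(x) + u(x)*v'(x)
= 4 * (2x - 2) + (4x - 2) * 2
At x = -3:
u(-3) = 4 * (-3) - 2 = -14
v(-3) = 2 * (-3) - 2 = -8
h'(-3) = 4 * (-8) + (-14) * 2
= -32 - 28
= -60

-60


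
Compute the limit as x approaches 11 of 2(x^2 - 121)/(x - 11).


Direct substitution gives 0/0, so we factor the numerator.
Factor: 2(x^2 - 121) = 2 * (x - 11)(x + 11)
Cancel the common factor (x - 11):
2(x^2 - 121)/(x - 11) = 2 * (x + 11)
Now substitute x = 11:
= 2 * (11 + 11) = 44

44
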